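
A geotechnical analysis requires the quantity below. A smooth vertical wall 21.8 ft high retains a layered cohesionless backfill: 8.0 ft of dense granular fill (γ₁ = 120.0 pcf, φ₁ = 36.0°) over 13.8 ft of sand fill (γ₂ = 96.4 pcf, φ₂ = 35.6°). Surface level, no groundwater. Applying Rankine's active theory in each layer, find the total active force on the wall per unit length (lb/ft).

K_a1 = tan²(45°−36.0°/2) = 0.2596; K_a2 = tan²(45°−35.6°/2) = 0.2641.
Layer 1: σ at base = K_a1 γ₁ h₁ = 249.2 psf; P₁ = ½×249.2×8.0 = 996.9.
Layer 2: σ_v at top = γ₁h₁ = 960.0; σ_h top = K_a2×960.0 = 253.6; σ_h base = K_a2×(960.0+96.4×13.8) = 604.9.
P₂ = ½(253.6+604.9)×13.8 = 5924. Total P_a = 996.9+5924 = 6920 lb/ft.

6920 lb/ft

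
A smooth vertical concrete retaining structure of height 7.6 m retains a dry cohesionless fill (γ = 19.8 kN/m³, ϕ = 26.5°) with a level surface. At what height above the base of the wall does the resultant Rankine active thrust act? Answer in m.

K_a = 0.3829.
The pressure distribution is triangular, so the resultant acts at H/3 above the base = 7.6/3 = 2.533 m.

2.53 m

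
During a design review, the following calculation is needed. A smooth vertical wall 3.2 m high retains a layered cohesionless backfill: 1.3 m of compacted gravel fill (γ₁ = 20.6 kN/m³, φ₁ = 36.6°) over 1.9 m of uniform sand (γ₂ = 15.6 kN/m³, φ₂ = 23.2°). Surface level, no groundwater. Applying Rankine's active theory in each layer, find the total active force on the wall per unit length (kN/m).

K_a1 = tan²(45°−36.6°/2) = 0.2530; K_a2 = tan²(45°−23.2°/2) = 0.4348.
Layer 1: σ at base = K_a1 γ₁ h₁ = 6.774 kPa; P₁ = ½×6.774×1.3 = 4.403.
Layer 2: σ_v at top = γ₁h₁ = 26.78; σ_h top = K_a2×26.78 = 11.64; σ_h base = K_a2×(26.78+15.6×1.9) = 24.53.
P₂ = ½(11.64+24.53)×1.9 = 34.37. Total P_a = 4.403+34.37 = 38.77 kN/m.

38.8 kN/m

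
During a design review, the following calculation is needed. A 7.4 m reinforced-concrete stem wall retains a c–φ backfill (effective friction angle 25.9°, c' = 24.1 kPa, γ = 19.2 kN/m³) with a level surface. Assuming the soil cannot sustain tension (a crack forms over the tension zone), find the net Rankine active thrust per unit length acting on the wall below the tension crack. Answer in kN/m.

43.3 kN/m

K_a = 0.3920; √K_a = 0.6261.
Tension-crack depth z_c = 2c/(γ√K_a) = 2×24.1/(19.2×0.6261) = 4.010 m.
σ_a at base = K_a γ H − 2c√K_a = 0.3920×19.2×7.4 − 2×24.1×0.6261 = 25.52 kPa.
P_a = ½ × 25.52 × (H − z_c) = 0.5×25.52×3.390 = 43.25 kN/m.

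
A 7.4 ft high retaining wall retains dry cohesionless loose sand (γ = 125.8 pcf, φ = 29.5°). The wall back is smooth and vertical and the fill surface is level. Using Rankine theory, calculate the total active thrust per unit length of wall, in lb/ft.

K_a = tan²(45° − φ/2) = 0.3401.
P_a = ½ K_a γ H² = 0.5 × 0.3401 × 125.8 × 7.4² = 1171 lb/ft.

1170 lb/ft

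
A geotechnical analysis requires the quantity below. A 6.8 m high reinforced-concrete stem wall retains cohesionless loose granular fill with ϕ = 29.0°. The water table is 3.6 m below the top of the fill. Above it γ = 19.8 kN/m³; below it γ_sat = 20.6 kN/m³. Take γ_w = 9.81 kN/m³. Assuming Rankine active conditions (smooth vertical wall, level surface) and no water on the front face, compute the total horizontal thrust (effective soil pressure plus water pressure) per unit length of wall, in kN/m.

K_a = tan²(45° − φ/2) = 0.3470.
γ' = 20.6 − 9.81 = 10.79 kN/m³. Depth below WT = 3.2 m.
σ'_h at WT = K_a γ d_w = 24.73 kPa; at base = 24.73 + K_a γ' × 3.2 = 36.71 kPa.
P₁ (0–3.6 m) = ½×24.73×3.6 = 44.52. P₂ (3.6–6.8 m) = ½(24.73+36.71)×3.2 = 98.31.
P_w = ½ γ_w h₂² = 0.5×9.81×3.2² = 50.23. Total = 44.52+98.31+50.23 = 193.1 kN/m.

193 kN/m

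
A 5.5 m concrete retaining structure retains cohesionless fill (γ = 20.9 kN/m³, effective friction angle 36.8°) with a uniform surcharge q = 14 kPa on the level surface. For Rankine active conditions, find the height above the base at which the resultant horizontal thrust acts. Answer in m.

K_a = 0.2508.
Triangular part P₁ = ½K_aγH² = 79.27 at H/3 = 1.833 m; rectangular part P₂ = K_a q H = 19.31 at H/2 = 2.750 m.
ȳ = (P₁·1.833 + P₂·2.750)/(P₁+P₂) = 2.013 m.

2.01 m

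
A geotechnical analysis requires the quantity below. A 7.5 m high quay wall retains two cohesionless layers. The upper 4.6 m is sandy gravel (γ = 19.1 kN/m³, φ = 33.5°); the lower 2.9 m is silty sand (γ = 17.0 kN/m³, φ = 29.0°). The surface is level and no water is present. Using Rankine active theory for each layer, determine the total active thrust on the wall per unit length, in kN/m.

K_a1 = tan²(45°−33.5°/2) = 0.2887; K_a2 = tan²(45°−29.0°/2) = 0.3470.
Layer 1: σ at base = K_a1 γ₁ h₁ = 25.37 kPa; P₁ = ½×25.37×4.6 = 58.34.
Layer 2: σ_v at top = γ₁h₁ = 87.86; σ_h top = K_a2×87.86 = 30.49; σ_h base = K_a2×(87.86+17.0×2.9) = 47.59.
P₂ = ½(30.49+47.59)×2.9 = 113.2. Total P_a = 58.34+113.2 = 171.6 kN/m.

172 kN/m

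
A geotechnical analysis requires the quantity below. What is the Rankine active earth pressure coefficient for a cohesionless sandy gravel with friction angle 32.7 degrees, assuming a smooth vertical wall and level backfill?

0.298

K_a = (1 − sin φ)/(1 + sin φ) = (1 − sin 32.7°)/(1 + sin 32.7°) = 0.2985.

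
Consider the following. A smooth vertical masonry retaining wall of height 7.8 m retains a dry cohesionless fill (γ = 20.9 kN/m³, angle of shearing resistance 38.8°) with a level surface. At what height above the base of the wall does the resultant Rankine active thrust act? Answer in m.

2.60 m

K_a = 0.2296.
The pressure distribution is triangular, so the resultant acts at H/3 above the base = 7.8/3 = 2.600 m.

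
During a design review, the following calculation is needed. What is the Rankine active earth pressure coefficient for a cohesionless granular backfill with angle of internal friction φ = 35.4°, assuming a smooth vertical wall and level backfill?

K_a = tan²(45° − φ/2) = tan²(27.30°) = 0.2664.

0.266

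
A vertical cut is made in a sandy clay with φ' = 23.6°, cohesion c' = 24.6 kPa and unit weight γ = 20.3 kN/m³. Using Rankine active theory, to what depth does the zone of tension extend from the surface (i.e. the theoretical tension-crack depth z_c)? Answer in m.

K_a = tan²(45° − 23.6°/2) = 0.4282; √K_a = 0.6544.
The active pressure is zero where K_a γ z = 2c√K_a, so z_c = 2c/(γ√K_a) = 2×24.6/(20.3×0.6544) = 3.704 m.

3.70 m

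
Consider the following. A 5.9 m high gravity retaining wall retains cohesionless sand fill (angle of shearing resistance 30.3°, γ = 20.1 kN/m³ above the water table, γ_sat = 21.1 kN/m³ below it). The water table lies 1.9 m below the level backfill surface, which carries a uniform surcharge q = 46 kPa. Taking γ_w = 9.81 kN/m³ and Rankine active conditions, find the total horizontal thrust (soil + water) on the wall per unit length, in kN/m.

260 kN/m

K_a = tan²(45° − φ/2) = 0.3293.
γ' = 21.1 − 9.81 = 11.29 kN/m³. h₂ = H − d_w = 4.0 m.
σ'_h: at surface K_a·q = 15.15; at WT K_a(q+γd_w) = 27.73; at base K_a(q+γd_w+γ'h₂) = 42.60 kPa.
P₁ = ½(15.15+27.73)×1.9 = 40.73; P₂ = ½(27.73+42.60)×4.0 = 140.6; P_w = ½γ_w h₂² = 78.48.
Total = 40.73+140.6+78.48 = 259.9 kN/m.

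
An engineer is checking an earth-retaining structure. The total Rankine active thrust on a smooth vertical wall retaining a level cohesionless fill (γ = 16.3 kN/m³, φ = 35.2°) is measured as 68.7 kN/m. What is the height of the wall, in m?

K_a = 0.2687. P_a = ½ K_a γ H² ⇒ H = √(2P_a/(K_a γ)).
H = √(2×68.7/(0.2687×16.3)) = 5.601 m.

5.60 m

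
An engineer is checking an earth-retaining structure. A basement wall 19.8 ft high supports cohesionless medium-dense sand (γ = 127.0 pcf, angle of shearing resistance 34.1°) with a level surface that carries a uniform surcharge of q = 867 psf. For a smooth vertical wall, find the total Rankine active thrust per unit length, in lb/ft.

11800 lb/ft

K_a = tan²(45° − φ/2) = 0.2815.
Soil triangle: ½ K_a γ H² = 0.5×0.2815×127.0×19.8² = 7008 lb/ft.
Surcharge rectangle: K_a q H = 0.2815×867×19.8 = 4833 lb/ft.
Total = 7008 + 4833 = 11840 lb/ft.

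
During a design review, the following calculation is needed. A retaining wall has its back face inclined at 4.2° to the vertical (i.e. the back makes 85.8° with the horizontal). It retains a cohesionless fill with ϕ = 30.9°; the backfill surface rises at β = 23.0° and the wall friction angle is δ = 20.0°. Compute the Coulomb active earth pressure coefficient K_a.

0.482

K_a = sin²(α+φ) / [sin²α · sin(α−δ) · (1 + √{sin(φ+δ)sin(φ−β) / (sin(α−δ)sin(α+β))})²].
With α = 85.8°, φ = 30.9°, δ = 20.0°, β = 23.0°: K_a = 0.4817.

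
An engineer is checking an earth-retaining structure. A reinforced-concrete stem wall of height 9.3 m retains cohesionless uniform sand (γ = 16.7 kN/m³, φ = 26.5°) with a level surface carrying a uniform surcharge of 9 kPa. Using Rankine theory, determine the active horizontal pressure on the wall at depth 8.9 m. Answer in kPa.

K_a = (1 − sin φ)/(1 + sin φ) = 0.3829.
σ_v = γz + q = 16.7 × 8.9 + 9 = 157.6 kPa.
σ_h = K_a σ_v = 0.3829 × 157.6 = 60.36 kPa.

60.4 kPa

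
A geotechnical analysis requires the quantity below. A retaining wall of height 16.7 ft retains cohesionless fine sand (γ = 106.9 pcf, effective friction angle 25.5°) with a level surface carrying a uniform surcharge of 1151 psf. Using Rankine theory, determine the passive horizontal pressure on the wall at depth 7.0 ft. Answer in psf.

4770 psf

K_p = (1 + sin φ)/(1 − sin φ) = 2.512.
σ_v = γz + q = 106.9 × 7.0 + 1151 = 1899 psf.
σ_h = K_p σ_v = 2.512 × 1899 = 4771 psf.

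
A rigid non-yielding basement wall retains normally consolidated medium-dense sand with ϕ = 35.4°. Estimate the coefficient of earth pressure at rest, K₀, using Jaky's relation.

0.421

K₀ = 1 − sin φ' = 1 − sin 35.4° = 0.4207.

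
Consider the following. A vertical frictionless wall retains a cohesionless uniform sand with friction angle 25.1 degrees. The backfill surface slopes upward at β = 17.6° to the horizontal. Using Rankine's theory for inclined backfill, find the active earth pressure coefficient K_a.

0.500

K_a = cos β · (cos β − √(cos²β − cos²φ)) / (cos β + √(cos²β − cos²φ)).
cos β = 0.9532, cos φ = 0.9056, √(cos²β − cos²φ) = 0.2975.
K_a = 0.9532 × (0.9532 − 0.2975)/(0.9532 + 0.2975) = 0.4997.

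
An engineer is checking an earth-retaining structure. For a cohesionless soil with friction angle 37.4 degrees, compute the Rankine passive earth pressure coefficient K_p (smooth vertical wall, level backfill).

4.09

K_p = (1 + sin φ)/(1 − sin φ) = tan²(45° + 37.4°/2) = 4.094.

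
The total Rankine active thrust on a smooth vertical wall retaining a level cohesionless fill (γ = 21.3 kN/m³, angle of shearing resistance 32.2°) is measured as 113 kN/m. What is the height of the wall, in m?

5.90 m

K_a = 0.3047. P_a = ½ K_a γ H² ⇒ H = √(2P_a/(K_a γ)).
H = √(2×113/(0.3047×21.3)) = 5.901 m.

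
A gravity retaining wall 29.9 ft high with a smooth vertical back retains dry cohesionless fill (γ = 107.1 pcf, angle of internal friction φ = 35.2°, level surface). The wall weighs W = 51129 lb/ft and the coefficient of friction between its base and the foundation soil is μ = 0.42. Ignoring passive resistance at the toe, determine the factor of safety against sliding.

1.67

K_a = tan²(45° − 35.2°/2) = 0.2687.
P_a = ½K_aγH² = 0.5×0.2687×107.1×29.9² = 12860 lb/ft, acting at H/3 = 9.967 ft above the base.
FS_sliding = μW / P_a = 0.42×51129 / 12860 = 1.669.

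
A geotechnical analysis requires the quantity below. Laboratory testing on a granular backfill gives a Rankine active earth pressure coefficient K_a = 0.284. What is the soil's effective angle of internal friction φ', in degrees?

33.9°

K_a = tan²(45° − φ/2) ⇒ 45° − φ/2 = arctan(√0.284) = 28.05°.
φ = 2(45° − 28.05°) = 33.89°.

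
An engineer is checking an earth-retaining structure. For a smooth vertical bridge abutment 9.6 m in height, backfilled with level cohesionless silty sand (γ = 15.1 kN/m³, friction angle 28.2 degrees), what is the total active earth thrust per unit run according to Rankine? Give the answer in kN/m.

249 kN/m

K_a = tan²(45° − φ/2) = 0.3582.
P_a = ½ K_a γ H² = 0.5 × 0.3582 × 15.1 × 9.6² = 249.2 kN/m.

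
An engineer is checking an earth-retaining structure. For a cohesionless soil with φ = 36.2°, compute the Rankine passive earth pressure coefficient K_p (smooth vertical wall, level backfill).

K_p = (1 + sin φ)/(1 − sin φ) = tan²(45° + 36.2°/2) = 3.885.

3.89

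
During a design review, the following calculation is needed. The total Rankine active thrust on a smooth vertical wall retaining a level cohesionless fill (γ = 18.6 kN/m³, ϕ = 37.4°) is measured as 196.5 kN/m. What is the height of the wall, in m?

9.30 m

K_a = 0.2443. P_a = ½ K_a γ H² ⇒ H = √(2P_a/(K_a γ)).
H = √(2×196.5/(0.2443×18.6)) = 9.301 m.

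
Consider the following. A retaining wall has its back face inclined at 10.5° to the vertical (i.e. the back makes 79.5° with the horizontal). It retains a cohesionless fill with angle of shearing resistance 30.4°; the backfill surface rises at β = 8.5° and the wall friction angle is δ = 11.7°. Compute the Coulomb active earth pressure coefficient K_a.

K_a = sin²(α+φ) / [sin²α · sin(α−δ) · (1 + √{sin(φ+δ)sin(φ−β) / (sin(α−δ)sin(α+β))})²].
With α = 79.5°, φ = 30.4°, δ = 11.7°, β = 8.5°: K_a = 0.4276.

0.428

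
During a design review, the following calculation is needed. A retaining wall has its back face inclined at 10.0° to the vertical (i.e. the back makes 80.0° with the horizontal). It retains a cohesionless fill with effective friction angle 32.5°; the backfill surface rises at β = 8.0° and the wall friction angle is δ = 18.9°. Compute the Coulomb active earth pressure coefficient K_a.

0.388

K_a = sin²(α+φ) / [sin²α · sin(α−δ) · (1 + √{sin(φ+δ)sin(φ−β) / (sin(α−δ)sin(α+β))})²].
With α = 80.0°, φ = 32.5°, δ = 18.9°, β = 8.0°: K_a = 0.3885.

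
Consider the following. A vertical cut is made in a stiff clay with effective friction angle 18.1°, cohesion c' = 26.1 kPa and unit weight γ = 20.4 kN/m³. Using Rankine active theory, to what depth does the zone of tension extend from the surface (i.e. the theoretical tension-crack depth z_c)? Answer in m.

3.53 m

K_a = tan²(45° − 18.1°/2) = 0.5259; √K_a = 0.7252.
The active pressure is zero where K_a γ z = 2c√K_a, so z_c = 2c/(γ√K_a) = 2×26.1/(20.4×0.7252) = 3.528 m.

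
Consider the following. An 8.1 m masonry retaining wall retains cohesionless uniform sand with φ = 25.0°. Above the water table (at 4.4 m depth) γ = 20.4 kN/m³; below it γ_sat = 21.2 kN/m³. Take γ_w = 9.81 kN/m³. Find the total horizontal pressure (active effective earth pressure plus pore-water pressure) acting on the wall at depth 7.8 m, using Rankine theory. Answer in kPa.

K_a = (1 − sin φ)/(1 + sin φ) = 0.4059.
γ' = 21.2 − 9.81 = 11.39 kN/m³.
Effective vertical stress at 7.8 m: σ'_v = 20.4×4.4 + 11.39×3.40 = 128.5 kPa.
σ'_h = K_a σ'_v = 0.4059 × 128.5 = 52.15 kPa; u = γ_w × 3.40 = 33.35 kPa.
Total σ_h = 52.15 + 33.35 = 85.50 kPa.

85.5 kPa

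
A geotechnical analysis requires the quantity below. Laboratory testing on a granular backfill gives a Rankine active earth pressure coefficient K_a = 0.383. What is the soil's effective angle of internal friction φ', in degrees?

26.5°

K_a = tan²(45° − φ/2) ⇒ 45° − φ/2 = arctan(√0.383) = 31.75°.
φ = 2(45° − 31.75°) = 26.50°.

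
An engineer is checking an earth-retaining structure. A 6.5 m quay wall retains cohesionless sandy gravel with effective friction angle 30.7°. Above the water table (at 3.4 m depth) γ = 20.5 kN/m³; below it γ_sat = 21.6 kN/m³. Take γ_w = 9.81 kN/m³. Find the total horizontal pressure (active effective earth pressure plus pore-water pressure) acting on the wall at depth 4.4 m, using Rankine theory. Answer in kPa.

36.2 kPa

K_a = (1 − sin φ)/(1 + sin φ) = 0.3240.
γ' = 21.6 − 9.81 = 11.79 kN/m³.
Effective vertical stress at 4.4 m: σ'_v = 20.5×3.4 + 11.79×1.00 = 81.49 kPa.
σ'_h = K_a σ'_v = 0.3240 × 81.49 = 26.40 kPa; u = γ_w × 1.00 = 9.810 kPa.
Total σ_h = 26.40 + 9.810 = 36.21 kPa.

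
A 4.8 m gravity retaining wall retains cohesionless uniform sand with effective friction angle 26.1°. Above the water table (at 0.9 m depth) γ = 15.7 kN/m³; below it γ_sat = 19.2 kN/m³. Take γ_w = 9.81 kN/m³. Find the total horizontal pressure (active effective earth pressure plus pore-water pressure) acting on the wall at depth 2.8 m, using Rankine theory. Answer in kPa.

K_a = (1 − sin φ)/(1 + sin φ) = 0.3889.
γ' = 19.2 − 9.81 = 9.390 kN/m³.
Effective vertical stress at 2.8 m: σ'_v = 15.7×0.9 + 9.390×1.90 = 31.97 kPa.
σ'_h = K_a σ'_v = 0.3889 × 31.97 = 12.44 kPa; u = γ_w × 1.90 = 18.64 kPa.
Total σ_h = 12.44 + 18.64 = 31.07 kPa.

31.1 kPa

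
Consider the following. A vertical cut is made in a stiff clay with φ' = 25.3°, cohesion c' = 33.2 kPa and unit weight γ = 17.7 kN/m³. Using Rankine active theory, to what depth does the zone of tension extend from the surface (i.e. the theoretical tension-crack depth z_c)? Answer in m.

K_a = tan²(45° − 25.3°/2) = 0.4012; √K_a = 0.6334.
The active pressure is zero where K_a γ z = 2c√K_a, so z_c = 2c/(γ√K_a) = 2×33.2/(17.7×0.6334) = 5.923 m.

5.92 m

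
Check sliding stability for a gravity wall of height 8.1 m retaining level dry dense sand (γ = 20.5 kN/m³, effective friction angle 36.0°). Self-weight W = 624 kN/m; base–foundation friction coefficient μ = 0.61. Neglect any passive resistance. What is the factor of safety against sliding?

K_a = tan²(45° − 36.0°/2) = 0.2596.
P_a = ½K_aγH² = 0.5×0.2596×20.5×8.1² = 174.6 kN/m, acting at H/3 = 2.700 m above the base.
FS_sliding = μW / P_a = 0.61×624 / 174.6 = 2.180.

2.18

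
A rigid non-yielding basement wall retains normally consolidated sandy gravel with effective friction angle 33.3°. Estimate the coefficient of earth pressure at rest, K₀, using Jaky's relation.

K₀ = 1 − sin φ' = 1 − sin 33.3° = 0.4510.

0.451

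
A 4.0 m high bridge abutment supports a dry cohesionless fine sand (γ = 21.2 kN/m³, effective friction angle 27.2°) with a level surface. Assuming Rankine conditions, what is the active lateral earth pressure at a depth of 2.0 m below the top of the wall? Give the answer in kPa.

15.8 kPa

K_a = (1 − sin φ)/(1 + sin φ) = 0.3726.
σ_h = K_a γ z = 0.3726 × 21.2 × 2.0 = 15.80 kPa.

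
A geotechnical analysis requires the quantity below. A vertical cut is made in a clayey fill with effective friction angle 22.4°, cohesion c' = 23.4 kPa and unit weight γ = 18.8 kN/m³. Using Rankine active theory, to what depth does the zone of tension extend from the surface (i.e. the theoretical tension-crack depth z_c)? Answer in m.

3.72 m

K_a = tan²(45° − 22.4°/2) = 0.4482; √K_a = 0.6694.
The active pressure is zero where K_a γ z = 2c√K_a, so z_c = 2c/(γ√K_a) = 2×23.4/(18.8×0.6694) = 3.719 m.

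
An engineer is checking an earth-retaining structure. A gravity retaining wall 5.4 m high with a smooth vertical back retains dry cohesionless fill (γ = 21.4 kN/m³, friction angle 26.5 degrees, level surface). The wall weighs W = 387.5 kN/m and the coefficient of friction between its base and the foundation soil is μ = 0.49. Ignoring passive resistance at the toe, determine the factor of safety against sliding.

K_a = tan²(45° − 26.5°/2) = 0.3829.
P_a = ½K_aγH² = 0.5×0.3829×21.4×5.4² = 119.5 kN/m, acting at H/3 = 1.800 m above the base.
FS_sliding = μW / P_a = 0.49×387.5 / 119.5 = 1.589.

1.59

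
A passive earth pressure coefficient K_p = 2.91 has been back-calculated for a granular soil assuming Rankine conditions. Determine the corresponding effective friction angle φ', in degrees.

29.2°

K_p = (1+sin φ)/(1−sin φ) ⇒ sin φ = (K_p − 1)/(K_p + 1) = 0.4885.
φ = arcsin(0.4885) = 29.24°.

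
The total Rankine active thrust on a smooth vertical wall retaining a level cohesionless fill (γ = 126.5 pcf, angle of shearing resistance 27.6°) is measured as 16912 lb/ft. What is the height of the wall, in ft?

K_a = 0.3668. P_a = ½ K_a γ H² ⇒ H = √(2P_a/(K_a γ)).
H = √(2×16912/(0.3668×126.5)) = 27.00 ft.

27.0 ft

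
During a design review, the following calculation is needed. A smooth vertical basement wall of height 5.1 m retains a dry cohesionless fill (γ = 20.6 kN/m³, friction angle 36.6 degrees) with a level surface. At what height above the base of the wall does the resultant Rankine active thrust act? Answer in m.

K_a = 0.2530.
The pressure distribution is triangular, so the resultant acts at H/3 above the base = 5.1/3 = 1.700 m.

1.70 m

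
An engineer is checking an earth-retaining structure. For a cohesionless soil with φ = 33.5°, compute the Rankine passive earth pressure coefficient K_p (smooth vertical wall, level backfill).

3.46

K_p = (1 + sin φ)/(1 − sin φ) = tan²(45° + 33.5°/2) = 3.464.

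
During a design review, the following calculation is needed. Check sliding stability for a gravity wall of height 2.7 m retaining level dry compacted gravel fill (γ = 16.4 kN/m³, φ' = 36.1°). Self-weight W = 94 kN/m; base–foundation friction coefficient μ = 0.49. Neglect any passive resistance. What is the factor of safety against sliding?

2.98

K_a = tan²(45° − 36.1°/2) = 0.2585.
P_a = ½K_aγH² = 0.5×0.2585×16.4×2.7² = 15.45 kN/m, acting at H/3 = 0.9000 m above the base.
FS_sliding = μW / P_a = 0.49×94 / 15.45 = 2.981.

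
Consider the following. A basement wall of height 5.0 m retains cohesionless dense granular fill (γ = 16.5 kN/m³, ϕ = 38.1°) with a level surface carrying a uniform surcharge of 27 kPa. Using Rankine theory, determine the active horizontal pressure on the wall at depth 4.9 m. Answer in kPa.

25.5 kPa

K_a = (1 − sin φ)/(1 + sin φ) = 0.2368.
σ_v = γz + q = 16.5 × 4.9 + 27 = 107.9 kPa.
σ_h = K_a σ_v = 0.2368 × 107.9 = 25.54 kPa.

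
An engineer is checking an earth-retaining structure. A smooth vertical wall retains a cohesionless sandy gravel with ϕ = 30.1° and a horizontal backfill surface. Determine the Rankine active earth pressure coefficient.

0.332

K_a = tan²(45° − φ/2) = tan²(29.95°) = 0.3320.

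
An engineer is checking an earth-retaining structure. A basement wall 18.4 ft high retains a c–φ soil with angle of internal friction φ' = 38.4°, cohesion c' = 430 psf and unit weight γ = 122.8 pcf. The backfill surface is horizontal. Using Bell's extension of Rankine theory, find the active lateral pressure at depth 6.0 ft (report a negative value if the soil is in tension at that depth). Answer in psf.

K_a = (1 − sin φ)/(1 + sin φ) = 0.2337.
σ_a = K_a γ z − 2c√K_a = 0.2337×122.8×6.0 − 2×430×0.4834 = -243.6 psf.

-244 psf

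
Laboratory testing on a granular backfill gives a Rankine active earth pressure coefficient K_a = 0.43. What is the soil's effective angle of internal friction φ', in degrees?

K_a = tan²(45° − φ/2) ⇒ 45° − φ/2 = arctan(√0.43) = 33.25°.
φ = 2(45° − 33.25°) = 23.49°.

23.5°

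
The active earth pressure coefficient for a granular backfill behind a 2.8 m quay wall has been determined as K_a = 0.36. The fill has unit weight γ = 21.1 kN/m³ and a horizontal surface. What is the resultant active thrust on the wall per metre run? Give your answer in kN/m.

P = ½ K_a γ H² = 0.5 × 0.36 × 21.1 × 2.8² = 29.78 kN/m.

29.8 kN/m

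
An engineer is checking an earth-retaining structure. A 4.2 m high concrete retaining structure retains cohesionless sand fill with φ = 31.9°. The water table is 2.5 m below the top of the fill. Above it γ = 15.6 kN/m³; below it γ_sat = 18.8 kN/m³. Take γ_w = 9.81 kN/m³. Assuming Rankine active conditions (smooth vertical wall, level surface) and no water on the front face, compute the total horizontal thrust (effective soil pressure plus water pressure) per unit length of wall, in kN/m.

53.7 kN/m

K_a = tan²(45° − φ/2) = 0.3085.
γ' = 18.8 − 9.81 = 8.990 kN/m³. Depth below WT = 1.7 m.
σ'_h at WT = K_a γ d_w = 12.03 kPa; at base = 12.03 + K_a γ' × 1.7 = 16.75 kPa.
P₁ (0–2.5 m) = ½×12.03×2.5 = 15.04. P₂ (2.5–4.2 m) = ½(12.03+16.75)×1.7 = 24.46.
P_w = ½ γ_w h₂² = 0.5×9.81×1.7² = 14.18. Total = 15.04+24.46+14.18 = 53.68 kN/m.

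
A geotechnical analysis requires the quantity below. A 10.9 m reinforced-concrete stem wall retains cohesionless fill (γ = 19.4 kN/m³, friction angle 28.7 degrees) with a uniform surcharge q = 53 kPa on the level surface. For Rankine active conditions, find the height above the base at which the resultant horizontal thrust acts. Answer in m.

K_a = 0.3511.
Triangular part P₁ = ½K_aγH² = 404.7 at H/3 = 3.633 m; rectangular part P₂ = K_a q H = 202.9 at H/2 = 5.450 m.
ȳ = (P₁·3.633 + P₂·5.450)/(P₁+P₂) = 4.240 m.

4.24 m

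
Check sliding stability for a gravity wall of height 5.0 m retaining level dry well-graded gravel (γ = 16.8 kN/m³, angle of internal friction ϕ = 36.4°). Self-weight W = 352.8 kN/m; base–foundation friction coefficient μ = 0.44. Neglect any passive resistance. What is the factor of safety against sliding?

K_a = tan²(45° − 36.4°/2) = 0.2552.
P_a = ½K_aγH² = 0.5×0.2552×16.8×5.0² = 53.58 kN/m, acting at H/3 = 1.667 m above the base.
FS_sliding = μW / P_a = 0.44×352.8 / 53.58 = 2.897.

2.90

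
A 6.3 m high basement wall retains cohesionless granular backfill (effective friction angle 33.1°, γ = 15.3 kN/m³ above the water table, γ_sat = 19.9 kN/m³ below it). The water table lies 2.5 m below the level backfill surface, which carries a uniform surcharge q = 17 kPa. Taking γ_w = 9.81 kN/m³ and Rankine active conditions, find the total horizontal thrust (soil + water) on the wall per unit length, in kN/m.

K_a = tan²(45° − φ/2) = 0.2936.
γ' = 19.9 − 9.81 = 10.09 kN/m³. h₂ = H − d_w = 3.8 m.
σ'_h: at surface K_a·q = 4.991; at WT K_a(q+γd_w) = 16.22; at base K_a(q+γd_w+γ'h₂) = 27.48 kPa.
P₁ = ½(4.991+16.22)×2.5 = 26.51; P₂ = ½(16.22+27.48)×3.8 = 83.02; P_w = ½γ_w h₂² = 70.83.
Total = 26.51+83.02+70.83 = 180.4 kN/m.

180 kN/m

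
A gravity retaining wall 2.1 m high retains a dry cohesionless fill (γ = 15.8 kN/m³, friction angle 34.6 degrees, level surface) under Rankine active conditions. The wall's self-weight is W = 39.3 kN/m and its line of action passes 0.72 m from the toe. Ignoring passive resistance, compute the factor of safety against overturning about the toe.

K_a = tan²(45° − 34.6°/2) = 0.2756.
P_a = ½K_aγH² = 0.5×0.2756×15.8×2.1² = 9.603 kN/m, acting at H/3 = 0.7000 m above the base.
Overturning moment M_o = P_a × H/3 = 9.603 × 0.7000 = 6.722.
Resisting moment M_r = W × 0.72 = 39.3 × 0.72 = 28.30.
FS_overturning = M_r/M_o = 28.30/6.722 = 4.209.

4.21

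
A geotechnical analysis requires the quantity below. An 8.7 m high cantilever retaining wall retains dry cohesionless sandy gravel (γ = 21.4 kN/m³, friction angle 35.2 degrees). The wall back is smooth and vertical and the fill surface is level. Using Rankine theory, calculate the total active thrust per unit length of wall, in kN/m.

218 kN/m

K_a = tan²(45° − φ/2) = 0.2687.
P_a = ½ K_a γ H² = 0.5 × 0.2687 × 21.4 × 8.7² = 217.6 kN/m.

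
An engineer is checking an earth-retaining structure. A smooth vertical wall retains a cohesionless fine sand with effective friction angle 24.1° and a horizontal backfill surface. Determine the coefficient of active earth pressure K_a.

K_a = tan²(45° − φ/2) = tan²(32.95°) = 0.4201.

0.420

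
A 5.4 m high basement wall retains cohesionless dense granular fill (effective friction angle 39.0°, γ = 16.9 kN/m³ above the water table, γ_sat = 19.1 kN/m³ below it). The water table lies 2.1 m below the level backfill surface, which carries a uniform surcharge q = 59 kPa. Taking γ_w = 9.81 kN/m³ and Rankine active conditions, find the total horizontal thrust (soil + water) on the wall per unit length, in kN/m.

173 kN/m

K_a = tan²(45° − φ/2) = 0.2275.
γ' = 19.1 − 9.81 = 9.290 kN/m³. h₂ = H − d_w = 3.3 m.
σ'_h: at surface K_a·q = 13.42; at WT K_a(q+γd_w) = 21.50; at base K_a(q+γd_w+γ'h₂) = 28.47 kPa.
P₁ = ½(13.42+21.50)×2.1 = 36.67; P₂ = ½(21.50+28.47)×3.3 = 82.45; P_w = ½γ_w h₂² = 53.42.
Total = 36.67+82.45+53.42 = 172.5 kN/m.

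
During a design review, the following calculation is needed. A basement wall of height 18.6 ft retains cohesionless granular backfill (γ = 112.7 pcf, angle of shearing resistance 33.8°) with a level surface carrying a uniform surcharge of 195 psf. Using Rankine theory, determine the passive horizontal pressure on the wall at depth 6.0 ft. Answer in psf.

K_p = (1 + sin φ)/(1 − sin φ) = 3.508.
σ_v = γz + q = 112.7 × 6.0 + 195 = 871.2 psf.
σ_h = K_p σ_v = 3.508 × 871.2 = 3056 psf.

3060 psf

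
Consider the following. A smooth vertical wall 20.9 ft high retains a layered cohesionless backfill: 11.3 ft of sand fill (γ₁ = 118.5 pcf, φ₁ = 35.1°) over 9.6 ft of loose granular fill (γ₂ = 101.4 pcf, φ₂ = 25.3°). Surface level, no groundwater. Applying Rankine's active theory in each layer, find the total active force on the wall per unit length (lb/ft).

K_a1 = tan²(45°−35.1°/2) = 0.2698; K_a2 = tan²(45°−25.3°/2) = 0.4012.
Layer 1: σ at base = K_a1 γ₁ h₁ = 361.3 psf; P₁ = ½×361.3×11.3 = 2041.
Layer 2: σ_v at top = γ₁h₁ = 1339; σ_h top = K_a2×1339 = 537.2; σ_h base = K_a2×(1339+101.4×9.6) = 927.7.
P₂ = ½(537.2+927.7)×9.6 = 7032. Total P_a = 2041+7032 = 9073 lb/ft.

9070 lb/ft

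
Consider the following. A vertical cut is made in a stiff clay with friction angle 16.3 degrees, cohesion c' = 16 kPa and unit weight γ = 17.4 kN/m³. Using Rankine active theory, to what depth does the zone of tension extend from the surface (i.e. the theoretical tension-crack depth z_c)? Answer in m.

2.45 m

K_a = tan²(45° − 16.3°/2) = 0.5617; √K_a = 0.7495.
The active pressure is zero where K_a γ z = 2c√K_a, so z_c = 2c/(γ√K_a) = 2×16/(17.4×0.7495) = 2.454 m.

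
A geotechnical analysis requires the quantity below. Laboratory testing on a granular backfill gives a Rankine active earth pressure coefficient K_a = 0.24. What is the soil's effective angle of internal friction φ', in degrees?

K_a = tan²(45° − φ/2) ⇒ 45° − φ/2 = arctan(√0.24) = 26.10°.
φ = 2(45° − 26.10°) = 37.80°.

37.8°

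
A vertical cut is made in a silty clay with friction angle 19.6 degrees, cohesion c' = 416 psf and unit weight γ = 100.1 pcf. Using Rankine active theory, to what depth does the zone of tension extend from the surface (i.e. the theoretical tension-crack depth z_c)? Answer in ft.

11.8 ft

K_a = tan²(45° − 19.6°/2) = 0.4976; √K_a = 0.7054.
The active pressure is zero where K_a γ z = 2c√K_a, so z_c = 2c/(γ√K_a) = 2×416/(100.1×0.7054) = 11.78 ft.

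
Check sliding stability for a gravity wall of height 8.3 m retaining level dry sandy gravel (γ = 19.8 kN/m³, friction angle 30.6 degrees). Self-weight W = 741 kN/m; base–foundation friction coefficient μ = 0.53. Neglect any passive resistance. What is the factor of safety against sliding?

K_a = tan²(45° − 30.6°/2) = 0.3253.
P_a = ½K_aγH² = 0.5×0.3253×19.8×8.3² = 221.9 kN/m, acting at H/3 = 2.767 m above the base.
FS_sliding = μW / P_a = 0.53×741 / 221.9 = 1.770.

1.77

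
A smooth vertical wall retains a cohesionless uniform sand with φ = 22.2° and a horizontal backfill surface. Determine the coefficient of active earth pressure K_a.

K_a = (1 − sin φ)/(1 + sin φ) = (1 − sin 22.2°)/(1 + sin 22.2°) = 0.4515.

0.452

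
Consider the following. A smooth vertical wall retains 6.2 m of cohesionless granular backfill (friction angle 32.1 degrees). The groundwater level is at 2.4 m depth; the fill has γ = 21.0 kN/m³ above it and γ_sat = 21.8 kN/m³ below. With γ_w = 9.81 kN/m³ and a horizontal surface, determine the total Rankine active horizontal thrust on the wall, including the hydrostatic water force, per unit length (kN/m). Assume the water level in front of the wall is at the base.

174 kN/m

K_a = tan²(45° − φ/2) = 0.3060.
γ' = 21.8 − 9.81 = 11.99 kN/m³. Depth below WT = 3.8 m.
σ'_h at WT = K_a γ d_w = 15.42 kPa; at base = 15.42 + K_a γ' × 3.8 = 29.36 kPa.
P₁ (0–2.4 m) = ½×15.42×2.4 = 18.51. P₂ (2.4–6.2 m) = ½(15.42+29.36)×3.8 = 85.09.
P_w = ½ γ_w h₂² = 0.5×9.81×3.8² = 70.83. Total = 18.51+85.09+70.83 = 174.4 kN/m.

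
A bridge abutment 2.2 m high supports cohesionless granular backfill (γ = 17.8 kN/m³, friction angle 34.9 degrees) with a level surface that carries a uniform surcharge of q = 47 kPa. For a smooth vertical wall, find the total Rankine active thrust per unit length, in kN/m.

39.9 kN/m

K_a = tan²(45° − φ/2) = 0.2721.
Soil triangle: ½ K_a γ H² = 0.5×0.2721×17.8×2.2² = 11.72 kN/m.
Surcharge rectangle: K_a q H = 0.2721×47×2.2 = 28.14 kN/m.
Total = 11.72 + 28.14 = 39.86 kN/m.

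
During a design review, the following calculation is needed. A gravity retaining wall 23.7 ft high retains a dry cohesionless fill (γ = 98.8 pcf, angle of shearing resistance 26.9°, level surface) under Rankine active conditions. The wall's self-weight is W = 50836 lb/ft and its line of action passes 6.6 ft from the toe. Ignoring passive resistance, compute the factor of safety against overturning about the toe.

K_a = tan²(45° − 26.9°/2) = 0.3770.
P_a = ½K_aγH² = 0.5×0.3770×98.8×23.7² = 10460 lb/ft, acting at H/3 = 7.900 ft above the base.
Overturning moment M_o = P_a × H/3 = 10460 × 7.900 = 82640.
Resisting moment M_r = W × 6.6 = 50836 × 6.6 = 335500.
FS_overturning = M_r/M_o = 335500/82640 = 4.060.

4.06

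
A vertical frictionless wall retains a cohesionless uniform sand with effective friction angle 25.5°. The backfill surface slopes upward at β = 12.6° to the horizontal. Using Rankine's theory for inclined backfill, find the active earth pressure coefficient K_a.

0.438

K_a = cos β · (cos β − √(cos²β − cos²φ)) / (cos β + √(cos²β − cos²φ)).
cos β = 0.9759, cos φ = 0.9026, √(cos²β − cos²φ) = 0.3712.
K_a = 0.9759 × (0.9759 − 0.3712)/(0.9759 + 0.3712) = 0.4381.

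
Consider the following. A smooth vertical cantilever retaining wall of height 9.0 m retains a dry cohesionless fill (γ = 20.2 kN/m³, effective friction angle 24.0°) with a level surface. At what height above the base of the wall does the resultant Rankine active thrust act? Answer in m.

K_a = 0.4217.
The pressure distribution is triangular, so the resultant acts at H/3 above the base = 9.0/3 = 3.000 m.

3.00 m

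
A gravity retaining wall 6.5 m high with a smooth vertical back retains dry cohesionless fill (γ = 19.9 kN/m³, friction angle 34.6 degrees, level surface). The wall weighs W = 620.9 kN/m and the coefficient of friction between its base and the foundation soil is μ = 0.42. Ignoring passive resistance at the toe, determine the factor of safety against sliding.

2.25

K_a = tan²(45° − 34.6°/2) = 0.2756.
P_a = ½K_aγH² = 0.5×0.2756×19.9×6.5² = 115.9 kN/m, acting at H/3 = 2.167 m above the base.
FS_sliding = μW / P_a = 0.42×620.9 / 115.9 = 2.251.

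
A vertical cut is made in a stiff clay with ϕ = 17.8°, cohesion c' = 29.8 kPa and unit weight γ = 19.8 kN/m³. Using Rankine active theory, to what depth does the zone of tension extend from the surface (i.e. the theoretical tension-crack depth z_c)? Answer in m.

K_a = tan²(45° − 17.8°/2) = 0.5318; √K_a = 0.7292.
The active pressure is zero where K_a γ z = 2c√K_a, so z_c = 2c/(γ√K_a) = 2×29.8/(19.8×0.7292) = 4.128 m.

4.13 m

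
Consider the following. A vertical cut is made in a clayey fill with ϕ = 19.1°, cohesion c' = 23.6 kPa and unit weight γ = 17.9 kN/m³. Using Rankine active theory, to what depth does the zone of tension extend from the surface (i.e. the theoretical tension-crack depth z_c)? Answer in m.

3.70 m

K_a = tan²(45° − 19.1°/2) = 0.5069; √K_a = 0.7120.
The active pressure is zero where K_a γ z = 2c√K_a, so z_c = 2c/(γ√K_a) = 2×23.6/(17.9×0.7120) = 3.704 m.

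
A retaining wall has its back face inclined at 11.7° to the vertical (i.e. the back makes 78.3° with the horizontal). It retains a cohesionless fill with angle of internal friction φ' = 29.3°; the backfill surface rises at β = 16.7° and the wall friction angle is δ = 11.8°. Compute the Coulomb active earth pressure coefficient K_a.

K_a = sin²(α+φ) / [sin²α · sin(α−δ) · (1 + √{sin(φ+δ)sin(φ−β) / (sin(α−δ)sin(α+β))})²].
With α = 78.3°, φ = 29.3°, δ = 11.8°, β = 16.7°: K_a = 0.5300.

0.530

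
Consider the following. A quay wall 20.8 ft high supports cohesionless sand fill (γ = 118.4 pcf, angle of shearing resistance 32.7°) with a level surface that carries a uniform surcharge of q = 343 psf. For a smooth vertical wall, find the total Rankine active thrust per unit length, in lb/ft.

9770 lb/ft

K_a = tan²(45° − φ/2) = 0.2985.
Soil triangle: ½ K_a γ H² = 0.5×0.2985×118.4×20.8² = 7645 lb/ft.
Surcharge rectangle: K_a q H = 0.2985×343×20.8 = 2130 lb/ft.
Total = 7645 + 2130 = 9775 lb/ft.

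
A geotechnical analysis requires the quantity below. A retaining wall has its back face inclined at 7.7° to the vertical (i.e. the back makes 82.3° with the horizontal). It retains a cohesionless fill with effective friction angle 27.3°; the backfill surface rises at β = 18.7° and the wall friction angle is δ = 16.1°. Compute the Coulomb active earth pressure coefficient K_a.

0.552

K_a = sin²(α+φ) / [sin²α · sin(α−δ) · (1 + √{sin(φ+δ)sin(φ−β) / (sin(α−δ)sin(α+β))})²].
With α = 82.3°, φ = 27.3°, δ = 16.1°, β = 18.7°: K_a = 0.5515.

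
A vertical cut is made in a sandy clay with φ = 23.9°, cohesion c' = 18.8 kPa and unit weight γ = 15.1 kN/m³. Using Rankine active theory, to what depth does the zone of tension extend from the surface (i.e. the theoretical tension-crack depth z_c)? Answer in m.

K_a = tan²(45° − 23.9°/2) = 0.4233; √K_a = 0.6506.
The active pressure is zero where K_a γ z = 2c√K_a, so z_c = 2c/(γ√K_a) = 2×18.8/(15.1×0.6506) = 3.827 m.

3.83 m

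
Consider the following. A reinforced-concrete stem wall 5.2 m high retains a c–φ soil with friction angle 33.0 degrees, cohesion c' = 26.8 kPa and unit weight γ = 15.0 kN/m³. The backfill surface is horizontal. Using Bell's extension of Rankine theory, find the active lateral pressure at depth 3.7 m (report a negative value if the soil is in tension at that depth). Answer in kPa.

K_a = (1 − sin φ)/(1 + sin φ) = 0.2948.
σ_a = K_a γ z − 2c√K_a = 0.2948×15.0×3.7 − 2×26.8×0.5430 = -12.74 kPa.

-12.7 kPa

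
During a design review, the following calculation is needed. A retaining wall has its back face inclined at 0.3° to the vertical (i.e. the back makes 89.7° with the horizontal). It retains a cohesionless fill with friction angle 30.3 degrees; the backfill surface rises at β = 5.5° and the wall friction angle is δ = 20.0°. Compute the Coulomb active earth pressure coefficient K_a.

K_a = sin²(α+φ) / [sin²α · sin(α−δ) · (1 + √{sin(φ+δ)sin(φ−β) / (sin(α−δ)sin(α+β))})²].
With α = 89.7°, φ = 30.3°, δ = 20.0°, β = 5.5°: K_a = 0.3172.

0.317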